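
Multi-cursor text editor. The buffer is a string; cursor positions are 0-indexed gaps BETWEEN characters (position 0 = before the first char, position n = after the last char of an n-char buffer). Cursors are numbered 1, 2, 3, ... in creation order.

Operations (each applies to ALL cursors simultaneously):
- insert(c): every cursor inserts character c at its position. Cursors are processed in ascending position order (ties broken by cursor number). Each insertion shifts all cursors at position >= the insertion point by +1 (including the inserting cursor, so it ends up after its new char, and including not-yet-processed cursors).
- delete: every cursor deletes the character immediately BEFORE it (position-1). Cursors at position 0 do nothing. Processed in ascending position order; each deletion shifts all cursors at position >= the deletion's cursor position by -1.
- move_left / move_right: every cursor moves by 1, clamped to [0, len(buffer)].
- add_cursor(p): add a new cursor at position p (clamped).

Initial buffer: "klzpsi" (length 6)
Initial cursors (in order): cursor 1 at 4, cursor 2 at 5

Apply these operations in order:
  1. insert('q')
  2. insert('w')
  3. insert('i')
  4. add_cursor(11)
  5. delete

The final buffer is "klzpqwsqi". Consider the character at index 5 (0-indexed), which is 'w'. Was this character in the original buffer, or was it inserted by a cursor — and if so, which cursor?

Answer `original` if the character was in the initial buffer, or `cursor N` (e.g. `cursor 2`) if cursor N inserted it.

Answer: cursor 1

Derivation:
After op 1 (insert('q')): buffer="klzpqsqi" (len 8), cursors c1@5 c2@7, authorship ....1.2.
After op 2 (insert('w')): buffer="klzpqwsqwi" (len 10), cursors c1@6 c2@9, authorship ....11.22.
After op 3 (insert('i')): buffer="klzpqwisqwii" (len 12), cursors c1@7 c2@11, authorship ....111.222.
After op 4 (add_cursor(11)): buffer="klzpqwisqwii" (len 12), cursors c1@7 c2@11 c3@11, authorship ....111.222.
After op 5 (delete): buffer="klzpqwsqi" (len 9), cursors c1@6 c2@8 c3@8, authorship ....11.2.
Authorship (.=original, N=cursor N): . . . . 1 1 . 2 .
Index 5: author = 1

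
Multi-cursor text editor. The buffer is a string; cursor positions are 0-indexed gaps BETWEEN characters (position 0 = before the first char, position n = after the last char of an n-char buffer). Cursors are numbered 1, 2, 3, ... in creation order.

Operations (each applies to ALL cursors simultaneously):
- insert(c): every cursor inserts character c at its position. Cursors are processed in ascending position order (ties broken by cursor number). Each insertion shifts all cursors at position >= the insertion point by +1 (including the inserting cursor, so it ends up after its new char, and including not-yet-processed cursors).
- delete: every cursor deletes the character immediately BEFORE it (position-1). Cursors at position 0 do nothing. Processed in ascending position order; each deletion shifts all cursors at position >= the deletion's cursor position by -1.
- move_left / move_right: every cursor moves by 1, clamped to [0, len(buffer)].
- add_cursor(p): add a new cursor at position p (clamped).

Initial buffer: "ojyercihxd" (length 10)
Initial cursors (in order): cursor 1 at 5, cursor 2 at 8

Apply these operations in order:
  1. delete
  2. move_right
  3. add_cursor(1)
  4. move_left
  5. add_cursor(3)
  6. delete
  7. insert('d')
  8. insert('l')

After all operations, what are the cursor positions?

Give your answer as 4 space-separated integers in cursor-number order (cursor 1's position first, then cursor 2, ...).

Answer: 8 11 2 8

Derivation:
After op 1 (delete): buffer="ojyecixd" (len 8), cursors c1@4 c2@6, authorship ........
After op 2 (move_right): buffer="ojyecixd" (len 8), cursors c1@5 c2@7, authorship ........
After op 3 (add_cursor(1)): buffer="ojyecixd" (len 8), cursors c3@1 c1@5 c2@7, authorship ........
After op 4 (move_left): buffer="ojyecixd" (len 8), cursors c3@0 c1@4 c2@6, authorship ........
After op 5 (add_cursor(3)): buffer="ojyecixd" (len 8), cursors c3@0 c4@3 c1@4 c2@6, authorship ........
After op 6 (delete): buffer="ojcxd" (len 5), cursors c3@0 c1@2 c4@2 c2@3, authorship .....
After op 7 (insert('d')): buffer="dojddcdxd" (len 9), cursors c3@1 c1@5 c4@5 c2@7, authorship 3..14.2..
After op 8 (insert('l')): buffer="dlojddllcdlxd" (len 13), cursors c3@2 c1@8 c4@8 c2@11, authorship 33..1414.22..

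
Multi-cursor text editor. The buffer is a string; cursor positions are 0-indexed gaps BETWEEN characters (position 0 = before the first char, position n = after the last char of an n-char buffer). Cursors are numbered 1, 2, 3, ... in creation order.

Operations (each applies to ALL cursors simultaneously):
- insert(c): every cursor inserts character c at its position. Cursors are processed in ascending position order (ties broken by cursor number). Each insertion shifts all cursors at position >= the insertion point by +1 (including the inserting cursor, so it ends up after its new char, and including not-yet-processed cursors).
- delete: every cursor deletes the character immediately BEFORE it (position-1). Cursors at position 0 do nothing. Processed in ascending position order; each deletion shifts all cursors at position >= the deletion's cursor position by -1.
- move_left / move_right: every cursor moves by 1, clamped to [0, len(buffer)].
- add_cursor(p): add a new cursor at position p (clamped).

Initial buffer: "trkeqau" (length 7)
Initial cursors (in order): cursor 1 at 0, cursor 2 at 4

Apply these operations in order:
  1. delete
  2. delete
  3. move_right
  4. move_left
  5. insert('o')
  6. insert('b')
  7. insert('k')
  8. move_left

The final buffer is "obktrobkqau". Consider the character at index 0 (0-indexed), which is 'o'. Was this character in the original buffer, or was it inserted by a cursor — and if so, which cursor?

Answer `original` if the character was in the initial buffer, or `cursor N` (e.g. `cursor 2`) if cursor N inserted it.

Answer: cursor 1

Derivation:
After op 1 (delete): buffer="trkqau" (len 6), cursors c1@0 c2@3, authorship ......
After op 2 (delete): buffer="trqau" (len 5), cursors c1@0 c2@2, authorship .....
After op 3 (move_right): buffer="trqau" (len 5), cursors c1@1 c2@3, authorship .....
After op 4 (move_left): buffer="trqau" (len 5), cursors c1@0 c2@2, authorship .....
After op 5 (insert('o')): buffer="otroqau" (len 7), cursors c1@1 c2@4, authorship 1..2...
After op 6 (insert('b')): buffer="obtrobqau" (len 9), cursors c1@2 c2@6, authorship 11..22...
After op 7 (insert('k')): buffer="obktrobkqau" (len 11), cursors c1@3 c2@8, authorship 111..222...
After op 8 (move_left): buffer="obktrobkqau" (len 11), cursors c1@2 c2@7, authorship 111..222...
Authorship (.=original, N=cursor N): 1 1 1 . . 2 2 2 . . .
Index 0: author = 1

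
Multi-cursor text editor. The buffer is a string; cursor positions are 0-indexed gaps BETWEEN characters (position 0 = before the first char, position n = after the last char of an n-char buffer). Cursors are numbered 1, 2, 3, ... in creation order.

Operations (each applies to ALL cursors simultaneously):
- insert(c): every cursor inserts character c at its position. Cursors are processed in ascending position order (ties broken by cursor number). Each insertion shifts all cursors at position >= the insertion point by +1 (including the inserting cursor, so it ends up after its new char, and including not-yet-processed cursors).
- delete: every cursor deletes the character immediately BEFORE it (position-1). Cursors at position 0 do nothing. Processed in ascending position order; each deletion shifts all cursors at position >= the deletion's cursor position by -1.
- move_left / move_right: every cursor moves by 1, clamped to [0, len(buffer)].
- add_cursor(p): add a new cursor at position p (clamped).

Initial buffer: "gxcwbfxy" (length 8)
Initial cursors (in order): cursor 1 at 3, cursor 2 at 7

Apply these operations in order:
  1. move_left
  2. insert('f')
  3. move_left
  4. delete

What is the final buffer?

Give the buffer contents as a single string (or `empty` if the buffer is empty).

Answer: gfcwbfxy

Derivation:
After op 1 (move_left): buffer="gxcwbfxy" (len 8), cursors c1@2 c2@6, authorship ........
After op 2 (insert('f')): buffer="gxfcwbffxy" (len 10), cursors c1@3 c2@8, authorship ..1....2..
After op 3 (move_left): buffer="gxfcwbffxy" (len 10), cursors c1@2 c2@7, authorship ..1....2..
After op 4 (delete): buffer="gfcwbfxy" (len 8), cursors c1@1 c2@5, authorship .1...2..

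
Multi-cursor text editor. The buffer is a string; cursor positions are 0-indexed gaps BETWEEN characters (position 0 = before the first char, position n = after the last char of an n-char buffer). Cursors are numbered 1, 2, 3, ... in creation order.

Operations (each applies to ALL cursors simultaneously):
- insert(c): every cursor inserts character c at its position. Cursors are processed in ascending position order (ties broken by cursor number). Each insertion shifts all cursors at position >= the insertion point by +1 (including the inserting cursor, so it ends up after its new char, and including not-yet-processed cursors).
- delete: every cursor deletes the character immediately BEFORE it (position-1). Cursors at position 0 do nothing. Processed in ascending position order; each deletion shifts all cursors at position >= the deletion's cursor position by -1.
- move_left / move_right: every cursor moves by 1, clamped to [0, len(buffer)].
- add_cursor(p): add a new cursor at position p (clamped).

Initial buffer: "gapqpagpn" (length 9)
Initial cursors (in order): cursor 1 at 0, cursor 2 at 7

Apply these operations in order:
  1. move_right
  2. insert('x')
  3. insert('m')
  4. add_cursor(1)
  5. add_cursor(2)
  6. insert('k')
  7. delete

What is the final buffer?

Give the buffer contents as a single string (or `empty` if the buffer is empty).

After op 1 (move_right): buffer="gapqpagpn" (len 9), cursors c1@1 c2@8, authorship .........
After op 2 (insert('x')): buffer="gxapqpagpxn" (len 11), cursors c1@2 c2@10, authorship .1.......2.
After op 3 (insert('m')): buffer="gxmapqpagpxmn" (len 13), cursors c1@3 c2@12, authorship .11.......22.
After op 4 (add_cursor(1)): buffer="gxmapqpagpxmn" (len 13), cursors c3@1 c1@3 c2@12, authorship .11.......22.
After op 5 (add_cursor(2)): buffer="gxmapqpagpxmn" (len 13), cursors c3@1 c4@2 c1@3 c2@12, authorship .11.......22.
After op 6 (insert('k')): buffer="gkxkmkapqpagpxmkn" (len 17), cursors c3@2 c4@4 c1@6 c2@16, authorship .31411.......222.
After op 7 (delete): buffer="gxmapqpagpxmn" (len 13), cursors c3@1 c4@2 c1@3 c2@12, authorship .11.......22.

Answer: gxmapqpagpxmn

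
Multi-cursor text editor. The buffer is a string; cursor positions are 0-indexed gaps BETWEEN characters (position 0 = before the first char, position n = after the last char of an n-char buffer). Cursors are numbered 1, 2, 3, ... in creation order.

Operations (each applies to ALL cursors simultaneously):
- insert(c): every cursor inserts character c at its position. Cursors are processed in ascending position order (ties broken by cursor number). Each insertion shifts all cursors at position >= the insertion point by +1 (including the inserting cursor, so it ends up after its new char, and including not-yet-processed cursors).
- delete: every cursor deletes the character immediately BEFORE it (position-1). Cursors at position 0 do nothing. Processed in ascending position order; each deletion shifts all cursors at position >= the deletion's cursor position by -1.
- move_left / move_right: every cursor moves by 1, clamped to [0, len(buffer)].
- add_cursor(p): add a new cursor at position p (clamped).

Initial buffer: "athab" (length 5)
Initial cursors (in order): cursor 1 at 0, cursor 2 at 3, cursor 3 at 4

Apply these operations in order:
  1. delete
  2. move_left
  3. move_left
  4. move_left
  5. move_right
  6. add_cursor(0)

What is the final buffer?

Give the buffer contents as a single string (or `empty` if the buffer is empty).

After op 1 (delete): buffer="atb" (len 3), cursors c1@0 c2@2 c3@2, authorship ...
After op 2 (move_left): buffer="atb" (len 3), cursors c1@0 c2@1 c3@1, authorship ...
After op 3 (move_left): buffer="atb" (len 3), cursors c1@0 c2@0 c3@0, authorship ...
After op 4 (move_left): buffer="atb" (len 3), cursors c1@0 c2@0 c3@0, authorship ...
After op 5 (move_right): buffer="atb" (len 3), cursors c1@1 c2@1 c3@1, authorship ...
After op 6 (add_cursor(0)): buffer="atb" (len 3), cursors c4@0 c1@1 c2@1 c3@1, authorship ...

Answer: atb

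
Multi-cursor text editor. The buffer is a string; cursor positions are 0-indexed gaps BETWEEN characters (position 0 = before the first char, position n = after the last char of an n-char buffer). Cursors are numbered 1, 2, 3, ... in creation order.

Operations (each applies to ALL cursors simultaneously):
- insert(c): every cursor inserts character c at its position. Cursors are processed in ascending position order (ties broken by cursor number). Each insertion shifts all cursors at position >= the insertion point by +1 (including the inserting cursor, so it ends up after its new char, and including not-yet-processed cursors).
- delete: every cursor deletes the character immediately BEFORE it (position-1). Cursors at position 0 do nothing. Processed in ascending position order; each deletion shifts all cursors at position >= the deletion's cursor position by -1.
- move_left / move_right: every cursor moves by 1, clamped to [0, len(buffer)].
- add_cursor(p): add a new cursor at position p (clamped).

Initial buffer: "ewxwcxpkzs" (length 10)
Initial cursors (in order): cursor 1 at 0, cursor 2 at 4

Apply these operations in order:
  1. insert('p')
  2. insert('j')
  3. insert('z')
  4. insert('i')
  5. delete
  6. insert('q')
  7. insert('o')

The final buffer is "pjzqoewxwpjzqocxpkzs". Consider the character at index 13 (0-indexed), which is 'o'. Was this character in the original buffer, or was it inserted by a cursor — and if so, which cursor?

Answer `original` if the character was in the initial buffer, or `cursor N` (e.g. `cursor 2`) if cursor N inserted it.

Answer: cursor 2

Derivation:
After op 1 (insert('p')): buffer="pewxwpcxpkzs" (len 12), cursors c1@1 c2@6, authorship 1....2......
After op 2 (insert('j')): buffer="pjewxwpjcxpkzs" (len 14), cursors c1@2 c2@8, authorship 11....22......
After op 3 (insert('z')): buffer="pjzewxwpjzcxpkzs" (len 16), cursors c1@3 c2@10, authorship 111....222......
After op 4 (insert('i')): buffer="pjziewxwpjzicxpkzs" (len 18), cursors c1@4 c2@12, authorship 1111....2222......
After op 5 (delete): buffer="pjzewxwpjzcxpkzs" (len 16), cursors c1@3 c2@10, authorship 111....222......
After op 6 (insert('q')): buffer="pjzqewxwpjzqcxpkzs" (len 18), cursors c1@4 c2@12, authorship 1111....2222......
After op 7 (insert('o')): buffer="pjzqoewxwpjzqocxpkzs" (len 20), cursors c1@5 c2@14, authorship 11111....22222......
Authorship (.=original, N=cursor N): 1 1 1 1 1 . . . . 2 2 2 2 2 . . . . . .
Index 13: author = 2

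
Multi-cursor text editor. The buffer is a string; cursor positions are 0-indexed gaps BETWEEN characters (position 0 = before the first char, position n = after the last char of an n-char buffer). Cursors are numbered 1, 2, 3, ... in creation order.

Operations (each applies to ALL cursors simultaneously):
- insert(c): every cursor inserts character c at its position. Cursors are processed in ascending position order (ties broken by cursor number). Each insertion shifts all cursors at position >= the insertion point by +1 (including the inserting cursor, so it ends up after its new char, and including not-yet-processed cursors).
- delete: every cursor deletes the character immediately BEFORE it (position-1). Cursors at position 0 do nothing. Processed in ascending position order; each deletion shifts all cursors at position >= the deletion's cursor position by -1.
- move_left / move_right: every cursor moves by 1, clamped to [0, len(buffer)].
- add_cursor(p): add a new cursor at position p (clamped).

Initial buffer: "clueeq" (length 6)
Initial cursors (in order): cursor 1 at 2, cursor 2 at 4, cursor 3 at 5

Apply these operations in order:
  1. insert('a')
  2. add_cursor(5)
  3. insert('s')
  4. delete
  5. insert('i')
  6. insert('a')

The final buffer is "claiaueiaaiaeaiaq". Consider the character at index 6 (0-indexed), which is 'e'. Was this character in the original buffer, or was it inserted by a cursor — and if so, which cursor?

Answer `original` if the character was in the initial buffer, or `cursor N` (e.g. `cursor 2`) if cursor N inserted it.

Answer: original

Derivation:
After op 1 (insert('a')): buffer="claueaeaq" (len 9), cursors c1@3 c2@6 c3@8, authorship ..1..2.3.
After op 2 (add_cursor(5)): buffer="claueaeaq" (len 9), cursors c1@3 c4@5 c2@6 c3@8, authorship ..1..2.3.
After op 3 (insert('s')): buffer="clasuesaseasq" (len 13), cursors c1@4 c4@7 c2@9 c3@12, authorship ..11..422.33.
After op 4 (delete): buffer="claueaeaq" (len 9), cursors c1@3 c4@5 c2@6 c3@8, authorship ..1..2.3.
After op 5 (insert('i')): buffer="claiueiaieaiq" (len 13), cursors c1@4 c4@7 c2@9 c3@12, authorship ..11..422.33.
After op 6 (insert('a')): buffer="claiaueiaaiaeaiaq" (len 17), cursors c1@5 c4@9 c2@12 c3@16, authorship ..111..44222.333.
Authorship (.=original, N=cursor N): . . 1 1 1 . . 4 4 2 2 2 . 3 3 3 .
Index 6: author = original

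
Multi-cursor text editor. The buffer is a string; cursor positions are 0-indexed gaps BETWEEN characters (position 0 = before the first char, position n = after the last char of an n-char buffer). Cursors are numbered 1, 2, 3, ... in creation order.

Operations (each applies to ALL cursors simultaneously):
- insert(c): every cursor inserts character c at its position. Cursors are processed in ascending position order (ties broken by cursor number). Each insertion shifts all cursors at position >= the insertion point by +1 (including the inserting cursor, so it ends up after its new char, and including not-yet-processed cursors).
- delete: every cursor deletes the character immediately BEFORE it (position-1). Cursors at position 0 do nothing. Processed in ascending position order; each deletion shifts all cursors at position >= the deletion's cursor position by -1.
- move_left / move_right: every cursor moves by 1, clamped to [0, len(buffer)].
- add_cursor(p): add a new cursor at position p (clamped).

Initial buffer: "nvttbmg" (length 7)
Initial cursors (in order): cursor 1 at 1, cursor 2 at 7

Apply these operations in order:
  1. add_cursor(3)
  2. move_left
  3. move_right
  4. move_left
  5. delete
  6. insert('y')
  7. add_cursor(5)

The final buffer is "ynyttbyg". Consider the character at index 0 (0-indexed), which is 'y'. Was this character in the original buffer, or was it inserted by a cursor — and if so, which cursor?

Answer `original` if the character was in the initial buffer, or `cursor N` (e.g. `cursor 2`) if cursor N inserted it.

After op 1 (add_cursor(3)): buffer="nvttbmg" (len 7), cursors c1@1 c3@3 c2@7, authorship .......
After op 2 (move_left): buffer="nvttbmg" (len 7), cursors c1@0 c3@2 c2@6, authorship .......
After op 3 (move_right): buffer="nvttbmg" (len 7), cursors c1@1 c3@3 c2@7, authorship .......
After op 4 (move_left): buffer="nvttbmg" (len 7), cursors c1@0 c3@2 c2@6, authorship .......
After op 5 (delete): buffer="nttbg" (len 5), cursors c1@0 c3@1 c2@4, authorship .....
After op 6 (insert('y')): buffer="ynyttbyg" (len 8), cursors c1@1 c3@3 c2@7, authorship 1.3...2.
After op 7 (add_cursor(5)): buffer="ynyttbyg" (len 8), cursors c1@1 c3@3 c4@5 c2@7, authorship 1.3...2.
Authorship (.=original, N=cursor N): 1 . 3 . . . 2 .
Index 0: author = 1

Answer: cursor 1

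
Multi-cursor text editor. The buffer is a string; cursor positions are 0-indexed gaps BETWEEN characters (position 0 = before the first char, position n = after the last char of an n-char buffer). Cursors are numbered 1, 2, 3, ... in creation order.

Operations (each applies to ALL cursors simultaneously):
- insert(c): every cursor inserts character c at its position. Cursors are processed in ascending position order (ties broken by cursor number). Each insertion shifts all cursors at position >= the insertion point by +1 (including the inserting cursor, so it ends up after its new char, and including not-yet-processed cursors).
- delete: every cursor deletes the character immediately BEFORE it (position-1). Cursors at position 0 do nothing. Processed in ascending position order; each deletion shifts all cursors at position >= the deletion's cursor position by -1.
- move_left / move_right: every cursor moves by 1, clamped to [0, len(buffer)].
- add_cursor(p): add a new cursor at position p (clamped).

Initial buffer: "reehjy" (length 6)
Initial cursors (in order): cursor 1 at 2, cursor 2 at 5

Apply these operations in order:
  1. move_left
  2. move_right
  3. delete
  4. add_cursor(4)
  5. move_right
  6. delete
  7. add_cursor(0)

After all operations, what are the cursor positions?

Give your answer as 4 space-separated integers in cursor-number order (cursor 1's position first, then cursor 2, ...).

After op 1 (move_left): buffer="reehjy" (len 6), cursors c1@1 c2@4, authorship ......
After op 2 (move_right): buffer="reehjy" (len 6), cursors c1@2 c2@5, authorship ......
After op 3 (delete): buffer="rehy" (len 4), cursors c1@1 c2@3, authorship ....
After op 4 (add_cursor(4)): buffer="rehy" (len 4), cursors c1@1 c2@3 c3@4, authorship ....
After op 5 (move_right): buffer="rehy" (len 4), cursors c1@2 c2@4 c3@4, authorship ....
After op 6 (delete): buffer="r" (len 1), cursors c1@1 c2@1 c3@1, authorship .
After op 7 (add_cursor(0)): buffer="r" (len 1), cursors c4@0 c1@1 c2@1 c3@1, authorship .

Answer: 1 1 1 0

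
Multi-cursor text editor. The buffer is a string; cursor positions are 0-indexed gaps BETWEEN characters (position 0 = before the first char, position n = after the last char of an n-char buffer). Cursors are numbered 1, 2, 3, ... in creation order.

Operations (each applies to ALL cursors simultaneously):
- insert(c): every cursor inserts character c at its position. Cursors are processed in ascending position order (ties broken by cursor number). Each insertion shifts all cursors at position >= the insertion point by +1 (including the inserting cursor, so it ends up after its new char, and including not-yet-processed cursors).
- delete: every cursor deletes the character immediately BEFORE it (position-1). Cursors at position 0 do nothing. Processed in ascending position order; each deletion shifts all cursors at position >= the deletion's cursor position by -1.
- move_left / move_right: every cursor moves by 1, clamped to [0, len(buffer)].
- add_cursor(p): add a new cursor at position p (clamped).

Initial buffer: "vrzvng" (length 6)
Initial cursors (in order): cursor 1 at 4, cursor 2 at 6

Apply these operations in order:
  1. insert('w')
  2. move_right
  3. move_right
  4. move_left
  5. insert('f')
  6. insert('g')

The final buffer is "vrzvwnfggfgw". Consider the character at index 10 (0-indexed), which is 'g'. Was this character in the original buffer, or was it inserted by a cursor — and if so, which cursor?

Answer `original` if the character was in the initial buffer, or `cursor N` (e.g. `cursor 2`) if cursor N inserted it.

After op 1 (insert('w')): buffer="vrzvwngw" (len 8), cursors c1@5 c2@8, authorship ....1..2
After op 2 (move_right): buffer="vrzvwngw" (len 8), cursors c1@6 c2@8, authorship ....1..2
After op 3 (move_right): buffer="vrzvwngw" (len 8), cursors c1@7 c2@8, authorship ....1..2
After op 4 (move_left): buffer="vrzvwngw" (len 8), cursors c1@6 c2@7, authorship ....1..2
After op 5 (insert('f')): buffer="vrzvwnfgfw" (len 10), cursors c1@7 c2@9, authorship ....1.1.22
After op 6 (insert('g')): buffer="vrzvwnfggfgw" (len 12), cursors c1@8 c2@11, authorship ....1.11.222
Authorship (.=original, N=cursor N): . . . . 1 . 1 1 . 2 2 2
Index 10: author = 2

Answer: cursor 2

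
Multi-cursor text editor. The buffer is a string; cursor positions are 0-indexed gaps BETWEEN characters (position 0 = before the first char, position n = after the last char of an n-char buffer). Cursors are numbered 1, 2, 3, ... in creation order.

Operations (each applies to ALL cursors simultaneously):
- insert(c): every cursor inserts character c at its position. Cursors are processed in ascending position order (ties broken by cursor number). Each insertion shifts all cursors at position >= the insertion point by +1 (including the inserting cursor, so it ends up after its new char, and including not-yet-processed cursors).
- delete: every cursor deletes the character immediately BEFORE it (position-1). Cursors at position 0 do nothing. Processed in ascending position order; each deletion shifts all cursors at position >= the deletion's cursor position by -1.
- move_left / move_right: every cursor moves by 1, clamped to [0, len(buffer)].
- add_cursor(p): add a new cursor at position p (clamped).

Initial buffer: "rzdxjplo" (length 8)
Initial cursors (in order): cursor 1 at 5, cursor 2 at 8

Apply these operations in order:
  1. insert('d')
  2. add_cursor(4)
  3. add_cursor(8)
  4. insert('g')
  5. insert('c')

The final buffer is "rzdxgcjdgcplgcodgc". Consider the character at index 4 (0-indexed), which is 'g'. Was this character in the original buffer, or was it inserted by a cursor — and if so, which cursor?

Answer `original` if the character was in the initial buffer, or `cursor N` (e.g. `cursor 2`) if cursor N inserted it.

Answer: cursor 3

Derivation:
After op 1 (insert('d')): buffer="rzdxjdplod" (len 10), cursors c1@6 c2@10, authorship .....1...2
After op 2 (add_cursor(4)): buffer="rzdxjdplod" (len 10), cursors c3@4 c1@6 c2@10, authorship .....1...2
After op 3 (add_cursor(8)): buffer="rzdxjdplod" (len 10), cursors c3@4 c1@6 c4@8 c2@10, authorship .....1...2
After op 4 (insert('g')): buffer="rzdxgjdgplgodg" (len 14), cursors c3@5 c1@8 c4@11 c2@14, authorship ....3.11..4.22
After op 5 (insert('c')): buffer="rzdxgcjdgcplgcodgc" (len 18), cursors c3@6 c1@10 c4@14 c2@18, authorship ....33.111..44.222
Authorship (.=original, N=cursor N): . . . . 3 3 . 1 1 1 . . 4 4 . 2 2 2
Index 4: author = 3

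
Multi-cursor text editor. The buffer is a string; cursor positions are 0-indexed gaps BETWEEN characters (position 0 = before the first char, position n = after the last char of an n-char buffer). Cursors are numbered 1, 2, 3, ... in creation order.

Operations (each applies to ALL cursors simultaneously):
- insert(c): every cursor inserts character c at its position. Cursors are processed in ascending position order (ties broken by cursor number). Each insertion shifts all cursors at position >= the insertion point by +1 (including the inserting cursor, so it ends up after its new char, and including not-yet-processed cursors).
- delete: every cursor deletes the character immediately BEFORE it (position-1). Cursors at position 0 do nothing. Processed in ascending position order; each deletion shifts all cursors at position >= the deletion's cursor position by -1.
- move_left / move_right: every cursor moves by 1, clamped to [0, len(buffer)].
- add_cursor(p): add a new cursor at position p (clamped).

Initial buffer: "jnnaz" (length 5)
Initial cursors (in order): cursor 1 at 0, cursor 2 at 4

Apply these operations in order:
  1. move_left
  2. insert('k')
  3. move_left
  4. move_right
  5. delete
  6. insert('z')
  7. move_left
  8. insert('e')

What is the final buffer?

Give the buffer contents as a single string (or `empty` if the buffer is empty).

After op 1 (move_left): buffer="jnnaz" (len 5), cursors c1@0 c2@3, authorship .....
After op 2 (insert('k')): buffer="kjnnkaz" (len 7), cursors c1@1 c2@5, authorship 1...2..
After op 3 (move_left): buffer="kjnnkaz" (len 7), cursors c1@0 c2@4, authorship 1...2..
After op 4 (move_right): buffer="kjnnkaz" (len 7), cursors c1@1 c2@5, authorship 1...2..
After op 5 (delete): buffer="jnnaz" (len 5), cursors c1@0 c2@3, authorship .....
After op 6 (insert('z')): buffer="zjnnzaz" (len 7), cursors c1@1 c2@5, authorship 1...2..
After op 7 (move_left): buffer="zjnnzaz" (len 7), cursors c1@0 c2@4, authorship 1...2..
After op 8 (insert('e')): buffer="ezjnnezaz" (len 9), cursors c1@1 c2@6, authorship 11...22..

Answer: ezjnnezaz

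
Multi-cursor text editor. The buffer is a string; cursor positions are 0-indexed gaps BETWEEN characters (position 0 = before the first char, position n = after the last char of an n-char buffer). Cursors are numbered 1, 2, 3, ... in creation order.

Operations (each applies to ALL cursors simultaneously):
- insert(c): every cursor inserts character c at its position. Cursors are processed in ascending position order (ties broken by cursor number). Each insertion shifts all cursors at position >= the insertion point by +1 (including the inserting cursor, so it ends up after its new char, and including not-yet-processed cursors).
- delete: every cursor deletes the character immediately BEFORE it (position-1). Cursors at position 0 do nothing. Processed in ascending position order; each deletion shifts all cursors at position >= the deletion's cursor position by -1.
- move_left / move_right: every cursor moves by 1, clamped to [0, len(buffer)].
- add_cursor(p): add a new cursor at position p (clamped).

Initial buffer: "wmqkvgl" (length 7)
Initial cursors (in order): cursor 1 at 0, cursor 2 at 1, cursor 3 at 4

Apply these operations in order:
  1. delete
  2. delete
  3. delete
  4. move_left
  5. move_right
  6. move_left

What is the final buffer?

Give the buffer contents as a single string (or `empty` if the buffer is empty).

After op 1 (delete): buffer="mqvgl" (len 5), cursors c1@0 c2@0 c3@2, authorship .....
After op 2 (delete): buffer="mvgl" (len 4), cursors c1@0 c2@0 c3@1, authorship ....
After op 3 (delete): buffer="vgl" (len 3), cursors c1@0 c2@0 c3@0, authorship ...
After op 4 (move_left): buffer="vgl" (len 3), cursors c1@0 c2@0 c3@0, authorship ...
After op 5 (move_right): buffer="vgl" (len 3), cursors c1@1 c2@1 c3@1, authorship ...
After op 6 (move_left): buffer="vgl" (len 3), cursors c1@0 c2@0 c3@0, authorship ...

Answer: vgl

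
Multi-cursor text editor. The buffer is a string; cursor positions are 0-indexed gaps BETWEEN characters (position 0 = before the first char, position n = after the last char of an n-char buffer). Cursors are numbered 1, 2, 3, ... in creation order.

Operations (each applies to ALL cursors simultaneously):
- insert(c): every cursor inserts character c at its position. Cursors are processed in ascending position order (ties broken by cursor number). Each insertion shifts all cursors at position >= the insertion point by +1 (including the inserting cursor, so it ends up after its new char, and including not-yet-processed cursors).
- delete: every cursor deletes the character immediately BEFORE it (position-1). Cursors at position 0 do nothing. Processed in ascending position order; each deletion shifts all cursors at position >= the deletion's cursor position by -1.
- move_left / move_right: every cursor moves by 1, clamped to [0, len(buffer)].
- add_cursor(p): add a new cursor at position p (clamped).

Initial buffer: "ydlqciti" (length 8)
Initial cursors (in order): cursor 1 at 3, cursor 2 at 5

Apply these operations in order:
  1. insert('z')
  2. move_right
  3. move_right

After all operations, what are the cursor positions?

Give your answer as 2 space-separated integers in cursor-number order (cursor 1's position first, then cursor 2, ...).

After op 1 (insert('z')): buffer="ydlzqcziti" (len 10), cursors c1@4 c2@7, authorship ...1..2...
After op 2 (move_right): buffer="ydlzqcziti" (len 10), cursors c1@5 c2@8, authorship ...1..2...
After op 3 (move_right): buffer="ydlzqcziti" (len 10), cursors c1@6 c2@9, authorship ...1..2...

Answer: 6 9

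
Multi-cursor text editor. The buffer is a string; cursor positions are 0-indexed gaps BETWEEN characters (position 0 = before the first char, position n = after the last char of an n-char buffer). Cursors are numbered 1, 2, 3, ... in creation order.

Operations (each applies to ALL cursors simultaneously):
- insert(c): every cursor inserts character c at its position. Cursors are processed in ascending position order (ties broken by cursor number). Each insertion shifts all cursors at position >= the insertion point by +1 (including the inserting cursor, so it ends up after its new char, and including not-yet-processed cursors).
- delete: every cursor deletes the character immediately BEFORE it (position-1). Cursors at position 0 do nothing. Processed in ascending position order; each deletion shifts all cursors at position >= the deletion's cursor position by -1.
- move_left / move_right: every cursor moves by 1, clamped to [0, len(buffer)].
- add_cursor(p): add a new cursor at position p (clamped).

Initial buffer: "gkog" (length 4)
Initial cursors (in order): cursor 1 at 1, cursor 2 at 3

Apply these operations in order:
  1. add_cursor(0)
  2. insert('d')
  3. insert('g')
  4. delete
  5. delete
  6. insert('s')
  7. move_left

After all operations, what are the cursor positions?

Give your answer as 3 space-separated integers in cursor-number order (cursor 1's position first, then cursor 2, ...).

After op 1 (add_cursor(0)): buffer="gkog" (len 4), cursors c3@0 c1@1 c2@3, authorship ....
After op 2 (insert('d')): buffer="dgdkodg" (len 7), cursors c3@1 c1@3 c2@6, authorship 3.1..2.
After op 3 (insert('g')): buffer="dggdgkodgg" (len 10), cursors c3@2 c1@5 c2@9, authorship 33.11..22.
After op 4 (delete): buffer="dgdkodg" (len 7), cursors c3@1 c1@3 c2@6, authorship 3.1..2.
After op 5 (delete): buffer="gkog" (len 4), cursors c3@0 c1@1 c2@3, authorship ....
After op 6 (insert('s')): buffer="sgskosg" (len 7), cursors c3@1 c1@3 c2@6, authorship 3.1..2.
After op 7 (move_left): buffer="sgskosg" (len 7), cursors c3@0 c1@2 c2@5, authorship 3.1..2.

Answer: 2 5 0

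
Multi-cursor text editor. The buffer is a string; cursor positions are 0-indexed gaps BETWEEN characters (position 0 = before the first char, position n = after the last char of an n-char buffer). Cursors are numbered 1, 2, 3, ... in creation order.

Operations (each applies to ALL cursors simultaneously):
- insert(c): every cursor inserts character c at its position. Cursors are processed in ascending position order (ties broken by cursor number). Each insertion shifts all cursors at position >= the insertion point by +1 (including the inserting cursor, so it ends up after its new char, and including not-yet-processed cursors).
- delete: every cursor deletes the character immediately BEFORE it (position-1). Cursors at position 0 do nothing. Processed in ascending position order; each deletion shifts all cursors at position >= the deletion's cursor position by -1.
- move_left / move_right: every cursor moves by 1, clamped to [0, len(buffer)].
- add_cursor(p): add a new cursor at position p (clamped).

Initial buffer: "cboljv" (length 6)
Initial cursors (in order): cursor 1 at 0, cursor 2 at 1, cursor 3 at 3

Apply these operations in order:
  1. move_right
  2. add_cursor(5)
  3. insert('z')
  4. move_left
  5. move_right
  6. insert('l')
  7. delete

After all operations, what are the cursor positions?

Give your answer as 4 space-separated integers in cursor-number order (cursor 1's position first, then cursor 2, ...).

Answer: 2 4 7 9

Derivation:
After op 1 (move_right): buffer="cboljv" (len 6), cursors c1@1 c2@2 c3@4, authorship ......
After op 2 (add_cursor(5)): buffer="cboljv" (len 6), cursors c1@1 c2@2 c3@4 c4@5, authorship ......
After op 3 (insert('z')): buffer="czbzolzjzv" (len 10), cursors c1@2 c2@4 c3@7 c4@9, authorship .1.2..3.4.
After op 4 (move_left): buffer="czbzolzjzv" (len 10), cursors c1@1 c2@3 c3@6 c4@8, authorship .1.2..3.4.
After op 5 (move_right): buffer="czbzolzjzv" (len 10), cursors c1@2 c2@4 c3@7 c4@9, authorship .1.2..3.4.
After op 6 (insert('l')): buffer="czlbzlolzljzlv" (len 14), cursors c1@3 c2@6 c3@10 c4@13, authorship .11.22..33.44.
After op 7 (delete): buffer="czbzolzjzv" (len 10), cursors c1@2 c2@4 c3@7 c4@9, authorship .1.2..3.4.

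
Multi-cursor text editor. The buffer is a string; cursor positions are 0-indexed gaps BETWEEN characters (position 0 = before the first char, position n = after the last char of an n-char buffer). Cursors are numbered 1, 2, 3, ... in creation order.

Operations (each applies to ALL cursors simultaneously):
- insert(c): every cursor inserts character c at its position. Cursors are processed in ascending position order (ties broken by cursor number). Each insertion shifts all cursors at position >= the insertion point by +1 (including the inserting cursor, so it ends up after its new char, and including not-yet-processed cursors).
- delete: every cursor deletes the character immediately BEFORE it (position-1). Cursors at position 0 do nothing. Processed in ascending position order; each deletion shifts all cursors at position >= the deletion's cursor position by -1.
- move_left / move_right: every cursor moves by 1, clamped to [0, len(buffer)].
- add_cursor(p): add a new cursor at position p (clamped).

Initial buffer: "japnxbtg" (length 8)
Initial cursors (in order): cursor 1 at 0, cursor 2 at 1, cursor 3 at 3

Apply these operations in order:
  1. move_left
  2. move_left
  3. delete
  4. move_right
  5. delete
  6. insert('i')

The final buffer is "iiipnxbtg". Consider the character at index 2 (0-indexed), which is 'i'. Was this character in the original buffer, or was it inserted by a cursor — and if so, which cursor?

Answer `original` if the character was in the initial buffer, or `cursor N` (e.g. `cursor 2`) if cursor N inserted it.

After op 1 (move_left): buffer="japnxbtg" (len 8), cursors c1@0 c2@0 c3@2, authorship ........
After op 2 (move_left): buffer="japnxbtg" (len 8), cursors c1@0 c2@0 c3@1, authorship ........
After op 3 (delete): buffer="apnxbtg" (len 7), cursors c1@0 c2@0 c3@0, authorship .......
After op 4 (move_right): buffer="apnxbtg" (len 7), cursors c1@1 c2@1 c3@1, authorship .......
After op 5 (delete): buffer="pnxbtg" (len 6), cursors c1@0 c2@0 c3@0, authorship ......
After op 6 (insert('i')): buffer="iiipnxbtg" (len 9), cursors c1@3 c2@3 c3@3, authorship 123......
Authorship (.=original, N=cursor N): 1 2 3 . . . . . .
Index 2: author = 3

Answer: cursor 3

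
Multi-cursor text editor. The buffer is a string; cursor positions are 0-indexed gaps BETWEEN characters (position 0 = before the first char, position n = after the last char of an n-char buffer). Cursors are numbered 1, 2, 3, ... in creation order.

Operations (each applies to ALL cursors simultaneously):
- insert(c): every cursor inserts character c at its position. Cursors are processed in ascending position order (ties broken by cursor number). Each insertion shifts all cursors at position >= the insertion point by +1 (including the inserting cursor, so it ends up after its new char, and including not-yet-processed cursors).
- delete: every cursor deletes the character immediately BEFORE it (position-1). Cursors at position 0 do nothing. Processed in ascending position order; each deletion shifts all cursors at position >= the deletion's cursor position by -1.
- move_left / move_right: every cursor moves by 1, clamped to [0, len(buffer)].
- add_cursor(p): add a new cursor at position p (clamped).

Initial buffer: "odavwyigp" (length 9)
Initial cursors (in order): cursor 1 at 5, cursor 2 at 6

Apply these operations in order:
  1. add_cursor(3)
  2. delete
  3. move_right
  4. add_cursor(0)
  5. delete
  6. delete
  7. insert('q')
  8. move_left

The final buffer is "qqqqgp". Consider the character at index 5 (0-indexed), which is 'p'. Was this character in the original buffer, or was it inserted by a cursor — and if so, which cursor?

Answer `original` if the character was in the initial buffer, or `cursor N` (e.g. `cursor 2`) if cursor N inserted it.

Answer: original

Derivation:
After op 1 (add_cursor(3)): buffer="odavwyigp" (len 9), cursors c3@3 c1@5 c2@6, authorship .........
After op 2 (delete): buffer="odvigp" (len 6), cursors c3@2 c1@3 c2@3, authorship ......
After op 3 (move_right): buffer="odvigp" (len 6), cursors c3@3 c1@4 c2@4, authorship ......
After op 4 (add_cursor(0)): buffer="odvigp" (len 6), cursors c4@0 c3@3 c1@4 c2@4, authorship ......
After op 5 (delete): buffer="ogp" (len 3), cursors c4@0 c1@1 c2@1 c3@1, authorship ...
After op 6 (delete): buffer="gp" (len 2), cursors c1@0 c2@0 c3@0 c4@0, authorship ..
After op 7 (insert('q')): buffer="qqqqgp" (len 6), cursors c1@4 c2@4 c3@4 c4@4, authorship 1234..
After op 8 (move_left): buffer="qqqqgp" (len 6), cursors c1@3 c2@3 c3@3 c4@3, authorship 1234..
Authorship (.=original, N=cursor N): 1 2 3 4 . .
Index 5: author = original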